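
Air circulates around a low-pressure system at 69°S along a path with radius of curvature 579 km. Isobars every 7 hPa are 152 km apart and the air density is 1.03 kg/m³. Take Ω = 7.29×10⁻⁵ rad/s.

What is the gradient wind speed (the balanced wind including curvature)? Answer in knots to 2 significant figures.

48 knots

Coriolis parameter at 69°S:
f = 2Ω sin φ = 2 × 7.29×10⁻⁵ × sin 69° = 1.36×10⁻⁴ s⁻¹
Pressure gradient: |∂P/∂n| = 700 Pa / 152000 m = 4.61×10⁻³ Pa/m
Geostrophic speed: V_g = |∂P/∂n|/(fρ) = 4.61×10⁻³/(1.36×10⁻⁴ × 1.03) = 32.8 m/s
Around a low, centrifugal force acts outward with Coriolis, so pressure-gradient force balances both:
(1/ρ)|∂P/∂n| = fV + V²/R  →  V² + fR·V − fR·V_g = 0
With fR = 1.36×10⁻⁴ × 579×10³ m = 78.8 m/s:
V = [−fR + √((fR)² + 4 fR V_g)]/2 = [−78.8 + √(78.8² + 4×78.8×32.8)]/2 = 24.9 m/s
Subgeostrophic (V < V_g = 32.8 m/s), as expected around a low.
Converting: 24.9 m/s × 1.944 = 48 knots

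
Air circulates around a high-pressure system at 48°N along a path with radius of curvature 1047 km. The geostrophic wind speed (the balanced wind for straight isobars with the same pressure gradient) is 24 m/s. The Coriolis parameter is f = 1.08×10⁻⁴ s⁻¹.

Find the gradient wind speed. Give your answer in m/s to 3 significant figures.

Around a high, pressure-gradient force acts outward with centrifugal, so Coriolis balances both:
fV = (1/ρ)|∂P/∂n| + V²/R  →  V² − fR·V + fR·V_g = 0
With fR = 1.08×10⁻⁴ × 1047×10³ m = 113 m/s:
V = [fR − √((fR)² − 4 fR V_g)]/2 = [113 − √(113² − 4×113×24)]/2 = 34.6 m/s
Supergeostrophic (V > V_g = 24 m/s), as expected around a high.

34.6 m/s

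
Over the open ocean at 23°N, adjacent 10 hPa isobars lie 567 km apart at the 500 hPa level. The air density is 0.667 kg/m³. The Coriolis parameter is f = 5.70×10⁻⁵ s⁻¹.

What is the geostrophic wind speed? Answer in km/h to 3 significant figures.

Pressure gradient: |∂P/∂n| = 1000 Pa / 567000 m = 1.76×10⁻³ Pa/m
Geostrophic balance (pressure-gradient force = Coriolis force):
V_g = (1/(fρ)) |∂P/∂n| = 1.76×10⁻³ / (5.70×10⁻⁵ × 0.667) = 46.4 m/s
Converting: 46.4 m/s × 3.6 = 167 km/h

167 km/h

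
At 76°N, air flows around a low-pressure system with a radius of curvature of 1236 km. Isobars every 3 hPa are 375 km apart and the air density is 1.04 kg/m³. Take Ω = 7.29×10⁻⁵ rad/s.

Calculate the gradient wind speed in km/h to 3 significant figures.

19.0 km/h

Coriolis parameter at 76°N:
f = 2Ω sin φ = 2 × 7.29×10⁻⁵ × sin 76° = 1.41×10⁻⁴ s⁻¹
Pressure gradient: |∂P/∂n| = 300 Pa / 375000 m = 8.00×10⁻⁴ Pa/m
Geostrophic speed: V_g = |∂P/∂n|/(fρ) = 8.00×10⁻⁴/(1.41×10⁻⁴ × 1.04) = 5.44 m/s
Around a low, centrifugal force acts outward with Coriolis, so pressure-gradient force balances both:
(1/ρ)|∂P/∂n| = fV + V²/R  →  V² + fR·V − fR·V_g = 0
With fR = 1.41×10⁻⁴ × 1236×10³ m = 175 m/s:
V = [−fR + √((fR)² + 4 fR V_g)]/2 = [−175 + √(175² + 4×175×5.44)]/2 = 5.28 m/s
Subgeostrophic (V < V_g = 5.44 m/s), as expected around a low.
Converting: 5.28 m/s × 3.6 = 19.0 km/h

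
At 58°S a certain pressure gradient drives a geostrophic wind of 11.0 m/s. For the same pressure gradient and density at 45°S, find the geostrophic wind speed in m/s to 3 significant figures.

13.2 m/s

With the same pressure gradient and density, V_g ∝ 1/f ∝ 1/sin φ.
V₂ = V₁ · sin φ₁ / sin φ₂ = 11.0 × sin 58° / sin 45°
V₂ = 11.0 × 0.8480/0.7071 = 13.2 m/s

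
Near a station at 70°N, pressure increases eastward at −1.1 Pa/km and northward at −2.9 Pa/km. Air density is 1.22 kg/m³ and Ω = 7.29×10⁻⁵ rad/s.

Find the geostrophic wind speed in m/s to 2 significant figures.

Coriolis parameter at 70°N:
f = 2Ω sin φ = 2 × 7.29×10⁻⁵ × sin 70° = 1.37×10⁻⁴ s⁻¹
Component geostrophic relations (x east, y north):
u_g = −(1/(fρ)) ∂P/∂y,  v_g = (1/(fρ)) ∂P/∂x
u_g = −(−2.9×10⁻³)/(1.37×10⁻⁴ × 1.22) = 17.3 m/s;  v_g = (−1.1×10⁻³)/(1.37×10⁻⁴ × 1.22) = −6.58 m/s
|V_g| = √(u_g² + v_g²) = 18.6 m/s

19 m/s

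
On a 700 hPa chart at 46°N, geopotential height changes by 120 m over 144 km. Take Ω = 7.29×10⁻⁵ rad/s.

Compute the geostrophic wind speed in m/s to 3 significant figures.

77.9 m/s

Coriolis parameter at 46°N:
f = 2Ω sin φ = 2 × 7.29×10⁻⁵ × sin 46° = 1.05×10⁻⁴ s⁻¹
Height gradient: |∂Z/∂n| = 120 m / 144000 m = 8.33×10⁻⁴
On a pressure surface, geostrophic balance gives V_g = (g/f)|∂Z/∂n|:
V_g = 9.81 × 8.33×10⁻⁴ / 1.05×10⁻⁴ = 77.9 m/s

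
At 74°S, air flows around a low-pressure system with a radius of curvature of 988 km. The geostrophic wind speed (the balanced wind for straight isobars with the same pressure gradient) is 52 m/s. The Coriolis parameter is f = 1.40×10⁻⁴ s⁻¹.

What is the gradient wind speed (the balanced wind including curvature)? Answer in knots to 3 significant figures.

78.3 knots

Around a low, centrifugal force acts outward with Coriolis, so pressure-gradient force balances both:
(1/ρ)|∂P/∂n| = fV + V²/R  →  V² + fR·V − fR·V_g = 0
With fR = 1.40×10⁻⁴ × 988×10³ m = 138 m/s:
V = [−fR + √((fR)² + 4 fR V_g)]/2 = [−138 + √(138² + 4×138×52)]/2 = 40.3 m/s
Subgeostrophic (V < V_g = 52 m/s), as expected around a low.
Converting: 40.3 m/s × 1.944 = 78.3 knots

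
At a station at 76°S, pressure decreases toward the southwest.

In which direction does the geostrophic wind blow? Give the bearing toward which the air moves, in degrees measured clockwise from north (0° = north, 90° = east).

The pressure-gradient force points toward the southwest (bearing 225°).
Geostrophic balance: in the Southern Hemisphere the Coriolis force deflects motion to the left, so the geostrophic wind blows 90° to the left of the pressure-gradient force (low pressure on the right).
Rotating 225° by 90° counterclockwise gives 135° — the wind blows toward the southeast.

135°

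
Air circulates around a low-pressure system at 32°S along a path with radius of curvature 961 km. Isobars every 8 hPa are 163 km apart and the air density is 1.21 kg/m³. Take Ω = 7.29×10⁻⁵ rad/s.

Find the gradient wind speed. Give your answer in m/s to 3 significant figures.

35.5 m/s

Coriolis parameter at 32°S:
f = 2Ω sin φ = 2 × 7.29×10⁻⁵ × sin 32° = 7.73×10⁻⁵ s⁻¹
Pressure gradient: |∂P/∂n| = 800 Pa / 163000 m = 4.91×10⁻³ Pa/m
Geostrophic speed: V_g = |∂P/∂n|/(fρ) = 4.91×10⁻³/(7.73×10⁻⁵ × 1.21) = 52.5 m/s
Around a low, centrifugal force acts outward with Coriolis, so pressure-gradient force balances both:
(1/ρ)|∂P/∂n| = fV + V²/R  →  V² + fR·V − fR·V_g = 0
With fR = 7.73×10⁻⁵ × 961×10³ m = 74.2 m/s:
V = [−fR + √((fR)² + 4 fR V_g)]/2 = [−74.2 + √(74.2² + 4×74.2×52.5)]/2 = 35.5 m/s
Subgeostrophic (V < V_g = 52.5 m/s), as expected around a low.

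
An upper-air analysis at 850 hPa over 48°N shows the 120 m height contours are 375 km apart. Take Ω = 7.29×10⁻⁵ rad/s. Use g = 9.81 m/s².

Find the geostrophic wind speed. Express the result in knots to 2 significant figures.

Coriolis parameter at 48°N:
f = 2Ω sin φ = 2 × 7.29×10⁻⁵ × sin 48° = 1.08×10⁻⁴ s⁻¹
Height gradient: |∂Z/∂n| = 120 m / 375000 m = 3.20×10⁻⁴
On a pressure surface, geostrophic balance gives V_g = (g/f)|∂Z/∂n|:
V_g = 9.81 × 3.20×10⁻⁴ / 1.08×10⁻⁴ = 29.0 m/s
Converting: 29.0 m/s × 1.944 = 56 knots

56 knots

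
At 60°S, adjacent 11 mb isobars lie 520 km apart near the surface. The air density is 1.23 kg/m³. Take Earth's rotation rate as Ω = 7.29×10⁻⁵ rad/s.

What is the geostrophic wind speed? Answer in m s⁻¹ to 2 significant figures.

14 m s⁻¹

Coriolis parameter at 60°S:
f = 2Ω sin φ = 2 × 7.29×10⁻⁵ × sin 60° = 1.26×10⁻⁴ s⁻¹
Pressure gradient: |∂P/∂n| = 1100 Pa / 520000 m = 2.12×10⁻³ Pa/m
Geostrophic balance (pressure-gradient force = Coriolis force):
V_g = (1/(fρ)) |∂P/∂n| = 2.12×10⁻³ / (1.26×10⁻⁴ × 1.23) = 13.6 m/s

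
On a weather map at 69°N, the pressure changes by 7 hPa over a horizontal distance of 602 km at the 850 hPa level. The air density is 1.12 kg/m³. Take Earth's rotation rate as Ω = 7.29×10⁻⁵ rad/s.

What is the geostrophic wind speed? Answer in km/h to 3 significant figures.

Coriolis parameter at 69°N:
f = 2Ω sin φ = 2 × 7.29×10⁻⁵ × sin 69° = 1.36×10⁻⁴ s⁻¹
Pressure gradient: |∂P/∂n| = 700 Pa / 602000 m = 1.16×10⁻³ Pa/m
Geostrophic balance (pressure-gradient force = Coriolis force):
V_g = (1/(fρ)) |∂P/∂n| = 1.16×10⁻³ / (1.36×10⁻⁴ × 1.12) = 7.63 m/s
Converting: 7.63 m/s × 3.6 = 27.5 km/h

27.5 km/h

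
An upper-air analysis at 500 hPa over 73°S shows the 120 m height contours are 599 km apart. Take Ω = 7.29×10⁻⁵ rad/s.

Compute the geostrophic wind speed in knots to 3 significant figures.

27.4 knots

Coriolis parameter at 73°S:
f = 2Ω sin φ = 2 × 7.29×10⁻⁵ × sin 73° = 1.39×10⁻⁴ s⁻¹
Height gradient: |∂Z/∂n| = 120 m / 599000 m = 2.00×10⁻⁴
On a pressure surface, geostrophic balance gives V_g = (g/f)|∂Z/∂n|:
V_g = 9.81 × 2.00×10⁻⁴ / 1.39×10⁻⁴ = 14.1 m/s
Converting: 14.1 m/s × 1.944 = 27.4 knots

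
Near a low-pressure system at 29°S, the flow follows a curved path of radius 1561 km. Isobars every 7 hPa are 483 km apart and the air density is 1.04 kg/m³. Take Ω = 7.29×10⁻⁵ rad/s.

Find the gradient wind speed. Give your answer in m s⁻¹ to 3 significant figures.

Coriolis parameter at 29°S:
f = 2Ω sin φ = 2 × 7.29×10⁻⁵ × sin 29° = 7.07×10⁻⁵ s⁻¹
Pressure gradient: |∂P/∂n| = 700 Pa / 483000 m = 1.45×10⁻³ Pa/m
Geostrophic speed: V_g = |∂P/∂n|/(fρ) = 1.45×10⁻³/(7.07×10⁻⁵ × 1.04) = 19.7 m/s
Around a low, centrifugal force acts outward with Coriolis, so pressure-gradient force balances both:
(1/ρ)|∂P/∂n| = fV + V²/R  →  V² + fR·V − fR·V_g = 0
With fR = 7.07×10⁻⁵ × 1561×10³ m = 110 m/s:
V = [−fR + √((fR)² + 4 fR V_g)]/2 = [−110 + √(110² + 4×110×19.7)]/2 = 17.1 m/s
Subgeostrophic (V < V_g = 19.7 m/s), as expected around a low.

17.1 m s⁻¹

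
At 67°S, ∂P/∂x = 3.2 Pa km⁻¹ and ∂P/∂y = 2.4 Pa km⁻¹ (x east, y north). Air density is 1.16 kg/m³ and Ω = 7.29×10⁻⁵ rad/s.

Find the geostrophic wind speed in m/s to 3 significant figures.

Coriolis parameter at 67°S:
f = 2Ω sin φ = 2 × 7.29×10⁻⁵ × sin 67° = 1.34×10⁻⁴ s⁻¹
In the Southern Hemisphere f is negative: f = −1.34×10⁻⁴ s⁻¹.
Component geostrophic relations (x east, y north):
u_g = −(1/(fρ)) ∂P/∂y,  v_g = (1/(fρ)) ∂P/∂x
u_g = −(2.4×10⁻³)/(−1.34×10⁻⁴ × 1.16) = 15.4 m/s;  v_g = (3.2×10⁻³)/(−1.34×10⁻⁴ × 1.16) = −20.6 m/s
|V_g| = √(u_g² + v_g²) = 25.7 m/s

25.7 m/s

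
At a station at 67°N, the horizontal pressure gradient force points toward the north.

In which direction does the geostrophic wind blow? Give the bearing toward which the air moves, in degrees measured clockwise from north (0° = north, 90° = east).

The pressure-gradient force points toward the north (bearing 000°).
Geostrophic balance: in the Northern Hemisphere the Coriolis force deflects motion to the right, so the geostrophic wind blows 90° to the right of the pressure-gradient force (low pressure on the left).
Rotating 000° by 90° clockwise gives 090° — the wind blows toward the east.

090°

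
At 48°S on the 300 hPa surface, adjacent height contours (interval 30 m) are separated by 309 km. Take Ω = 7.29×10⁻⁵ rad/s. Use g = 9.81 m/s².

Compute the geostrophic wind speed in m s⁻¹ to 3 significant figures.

Coriolis parameter at 48°S:
f = 2Ω sin φ = 2 × 7.29×10⁻⁵ × sin 48° = 1.08×10⁻⁴ s⁻¹
Height gradient: |∂Z/∂n| = 30 m / 309000 m = 9.71×10⁻⁵
On a pressure surface, geostrophic balance gives V_g = (g/f)|∂Z/∂n|:
V_g = 9.81 × 9.71×10⁻⁵ / 1.08×10⁻⁴ = 8.79 m/s

8.79 m s⁻¹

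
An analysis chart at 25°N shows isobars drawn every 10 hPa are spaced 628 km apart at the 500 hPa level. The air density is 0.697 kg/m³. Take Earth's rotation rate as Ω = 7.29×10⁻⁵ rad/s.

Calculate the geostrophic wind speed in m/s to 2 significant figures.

37 m/s

Coriolis parameter at 25°N:
f = 2Ω sin φ = 2 × 7.29×10⁻⁵ × sin 25° = 6.16×10⁻⁵ s⁻¹
Pressure gradient: |∂P/∂n| = 1000 Pa / 628000 m = 1.59×10⁻³ Pa/m
Geostrophic balance (pressure-gradient force = Coriolis force):
V_g = (1/(fρ)) |∂P/∂n| = 1.59×10⁻³ / (6.16×10⁻⁵ × 0.697) = 37.1 m/s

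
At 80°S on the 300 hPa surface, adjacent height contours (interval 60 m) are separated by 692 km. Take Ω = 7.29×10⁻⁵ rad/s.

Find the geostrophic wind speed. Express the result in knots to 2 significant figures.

12 knots

Coriolis parameter at 80°S:
f = 2Ω sin φ = 2 × 7.29×10⁻⁵ × sin 80° = 1.44×10⁻⁴ s⁻¹
Height gradient: |∂Z/∂n| = 60 m / 692000 m = 8.67×10⁻⁵
On a pressure surface, geostrophic balance gives V_g = (g/f)|∂Z/∂n|:
V_g = 9.81 × 8.67×10⁻⁵ / 1.44×10⁻⁴ = 5.92 m/s
Converting: 5.92 m/s × 1.944 = 12 knots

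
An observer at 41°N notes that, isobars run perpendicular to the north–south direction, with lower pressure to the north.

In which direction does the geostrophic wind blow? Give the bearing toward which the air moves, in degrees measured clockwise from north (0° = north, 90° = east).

090°

The pressure-gradient force points toward the north (bearing 000°).
Geostrophic balance: in the Northern Hemisphere the Coriolis force deflects motion to the right, so the geostrophic wind blows 90° to the right of the pressure-gradient force (low pressure on the left).
Rotating 000° by 90° clockwise gives 090° — the wind blows toward the east.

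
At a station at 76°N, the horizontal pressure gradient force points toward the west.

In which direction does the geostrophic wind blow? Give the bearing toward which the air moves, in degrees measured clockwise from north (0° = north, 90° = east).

The pressure-gradient force points toward the west (bearing 270°).
Geostrophic balance: in the Northern Hemisphere the Coriolis force deflects motion to the right, so the geostrophic wind blows 90° to the right of the pressure-gradient force (low pressure on the left).
Rotating 270° by 90° clockwise gives 000° — the wind blows toward the north.

000°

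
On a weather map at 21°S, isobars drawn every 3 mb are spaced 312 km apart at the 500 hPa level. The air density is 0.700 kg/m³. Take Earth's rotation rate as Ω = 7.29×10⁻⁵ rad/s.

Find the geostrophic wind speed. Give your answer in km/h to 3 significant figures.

Coriolis parameter at 21°S:
f = 2Ω sin φ = 2 × 7.29×10⁻⁵ × sin 21° = 5.23×10⁻⁵ s⁻¹
Pressure gradient: |∂P/∂n| = 300 Pa / 312000 m = 9.62×10⁻⁴ Pa/m
Geostrophic balance (pressure-gradient force = Coriolis force):
V_g = (1/(fρ)) |∂P/∂n| = 9.62×10⁻⁴ / (5.23×10⁻⁵ × 0.700) = 26.3 m/s
Converting: 26.3 m/s × 3.6 = 94.6 km/h

94.6 km/h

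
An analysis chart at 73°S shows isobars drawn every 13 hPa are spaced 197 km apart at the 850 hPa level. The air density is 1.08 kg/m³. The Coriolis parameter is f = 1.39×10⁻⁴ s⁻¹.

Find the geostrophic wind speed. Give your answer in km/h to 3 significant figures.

Pressure gradient: |∂P/∂n| = 1300 Pa / 197000 m = 6.60×10⁻³ Pa/m
Geostrophic balance (pressure-gradient force = Coriolis force):
V_g = (1/(fρ)) |∂P/∂n| = 6.60×10⁻³ / (1.39×10⁻⁴ × 1.08) = 44.0 m/s
Converting: 44.0 m/s × 3.6 = 158 km/h

158 km/h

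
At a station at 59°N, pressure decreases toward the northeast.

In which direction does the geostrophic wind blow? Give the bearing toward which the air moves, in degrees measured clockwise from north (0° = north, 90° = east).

135°

The pressure-gradient force points toward the northeast (bearing 045°).
Geostrophic balance: in the Northern Hemisphere the Coriolis force deflects motion to the right, so the geostrophic wind blows 90° to the right of the pressure-gradient force (low pressure on the left).
Rotating 045° by 90° clockwise gives 135° — the wind blows toward the southeast.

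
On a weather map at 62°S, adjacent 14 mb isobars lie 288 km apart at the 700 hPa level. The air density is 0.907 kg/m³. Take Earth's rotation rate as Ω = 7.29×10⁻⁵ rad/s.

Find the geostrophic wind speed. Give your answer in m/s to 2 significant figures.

Coriolis parameter at 62°S:
f = 2Ω sin φ = 2 × 7.29×10⁻⁵ × sin 62° = 1.29×10⁻⁴ s⁻¹
Pressure gradient: |∂P/∂n| = 1400 Pa / 288000 m = 4.86×10⁻³ Pa/m
Geostrophic balance (pressure-gradient force = Coriolis force):
V_g = (1/(fρ)) |∂P/∂n| = 4.86×10⁻³ / (1.29×10⁻⁴ × 0.907) = 41.6 m/s

42 m/s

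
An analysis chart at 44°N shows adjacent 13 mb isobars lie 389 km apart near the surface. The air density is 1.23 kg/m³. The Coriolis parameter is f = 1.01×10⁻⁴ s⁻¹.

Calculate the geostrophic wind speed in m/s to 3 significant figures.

26.9 m/s

Pressure gradient: |∂P/∂n| = 1300 Pa / 389000 m = 3.34×10⁻³ Pa/m
Geostrophic balance (pressure-gradient force = Coriolis force):
V_g = (1/(fρ)) |∂P/∂n| = 3.34×10⁻³ / (1.01×10⁻⁴ × 1.23) = 26.9 m/s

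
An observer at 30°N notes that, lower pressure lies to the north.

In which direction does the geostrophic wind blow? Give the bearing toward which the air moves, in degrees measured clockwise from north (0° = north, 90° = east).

The pressure-gradient force points toward the north (bearing 000°).
Geostrophic balance: in the Northern Hemisphere the Coriolis force deflects motion to the right, so the geostrophic wind blows 90° to the right of the pressure-gradient force (low pressure on the left).
Rotating 000° by 90° clockwise gives 090° — the wind blows toward the east.

090°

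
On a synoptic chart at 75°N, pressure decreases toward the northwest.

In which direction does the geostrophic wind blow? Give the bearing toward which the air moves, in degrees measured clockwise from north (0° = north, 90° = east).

045°

The pressure-gradient force points toward the northwest (bearing 315°).
Geostrophic balance: in the Northern Hemisphere the Coriolis force deflects motion to the right, so the geostrophic wind blows 90° to the right of the pressure-gradient force (low pressure on the left).
Rotating 315° by 90° clockwise gives 045° — the wind blows toward the northeast.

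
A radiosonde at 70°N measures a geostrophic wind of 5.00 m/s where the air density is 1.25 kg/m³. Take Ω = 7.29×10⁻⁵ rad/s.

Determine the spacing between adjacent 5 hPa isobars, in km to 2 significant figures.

580 km

Coriolis parameter at 70°N:
f = 2Ω sin φ = 2 × 7.29×10⁻⁵ × sin 70° = 1.37×10⁻⁴ s⁻¹
Geostrophic balance rearranged: |∂P/∂n| = f ρ V_g
|∂P/∂n| = 1.37×10⁻⁴ × 1.25 × 5.00 = 8.56×10⁻⁴ Pa/m
Isobar spacing: Δn = ΔP/|∂P/∂n| = 500 Pa / 8.56×10⁻⁴ Pa/m = 583911 m ≈ 580 km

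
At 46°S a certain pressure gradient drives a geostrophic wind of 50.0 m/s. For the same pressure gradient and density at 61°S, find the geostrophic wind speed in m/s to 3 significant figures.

41.1 m/s

With the same pressure gradient and density, V_g ∝ 1/f ∝ 1/sin φ.
V₂ = V₁ · sin φ₁ / sin φ₂ = 50.0 × sin 46° / sin 61°
V₂ = 50.0 × 0.7193/0.8746 = 41.1 m/s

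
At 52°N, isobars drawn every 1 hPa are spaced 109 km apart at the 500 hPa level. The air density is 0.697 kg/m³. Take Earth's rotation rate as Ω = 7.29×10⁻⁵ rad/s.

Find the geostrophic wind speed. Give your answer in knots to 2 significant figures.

Coriolis parameter at 52°N:
f = 2Ω sin φ = 2 × 7.29×10⁻⁵ × sin 52° = 1.15×10⁻⁴ s⁻¹
Pressure gradient: |∂P/∂n| = 100 Pa / 109000 m = 9.17×10⁻⁴ Pa/m
Geostrophic balance (pressure-gradient force = Coriolis force):
V_g = (1/(fρ)) |∂P/∂n| = 9.17×10⁻⁴ / (1.15×10⁻⁴ × 0.697) = 11.5 m/s
Converting: 11.5 m/s × 1.944 = 22 knots

22 knots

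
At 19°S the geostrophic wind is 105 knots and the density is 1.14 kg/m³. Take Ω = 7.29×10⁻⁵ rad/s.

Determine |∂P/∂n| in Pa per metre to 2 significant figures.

Coriolis parameter at 19°S:
f = 2Ω sin φ = 2 × 7.29×10⁻⁵ × sin 19° = 4.75×10⁻⁵ s⁻¹
Wind speed in SI: 105 knots = 54.0 m/s
Geostrophic balance rearranged: |∂P/∂n| = f ρ V_g
|∂P/∂n| = 4.75×10⁻⁵ × 1.14 × 54.0 = 2.92×10⁻³ Pa/m

2.9×10⁻³ Pa/m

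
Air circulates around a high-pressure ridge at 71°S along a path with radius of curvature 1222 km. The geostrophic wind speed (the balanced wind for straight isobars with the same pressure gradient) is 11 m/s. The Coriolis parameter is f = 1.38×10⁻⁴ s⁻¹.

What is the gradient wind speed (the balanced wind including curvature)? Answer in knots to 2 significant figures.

Around a high, pressure-gradient force acts outward with centrifugal, so Coriolis balances both:
fV = (1/ρ)|∂P/∂n| + V²/R  →  V² − fR·V + fR·V_g = 0
With fR = 1.38×10⁻⁴ × 1222×10³ m = 169 m/s:
V = [fR − √((fR)² − 4 fR V_g)]/2 = [169 − √(169² − 4×169×11)]/2 = 11.8 m/s
Supergeostrophic (V > V_g = 11 m/s), as expected around a high.
Converting: 11.8 m/s × 1.944 = 23 knots

23 knots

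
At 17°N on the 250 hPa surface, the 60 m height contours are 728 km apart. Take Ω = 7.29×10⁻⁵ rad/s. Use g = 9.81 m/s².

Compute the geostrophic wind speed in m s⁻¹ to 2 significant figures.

19 m s⁻¹

Coriolis parameter at 17°N:
f = 2Ω sin φ = 2 × 7.29×10⁻⁵ × sin 17° = 4.26×10⁻⁵ s⁻¹
Height gradient: |∂Z/∂n| = 60 m / 728000 m = 8.24×10⁻⁵
On a pressure surface, geostrophic balance gives V_g = (g/f)|∂Z/∂n|:
V_g = 9.81 × 8.24×10⁻⁵ / 4.26×10⁻⁵ = 19.0 m/s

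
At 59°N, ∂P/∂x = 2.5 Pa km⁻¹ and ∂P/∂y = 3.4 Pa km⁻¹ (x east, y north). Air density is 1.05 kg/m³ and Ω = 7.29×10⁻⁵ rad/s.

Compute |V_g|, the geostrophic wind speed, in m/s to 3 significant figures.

Coriolis parameter at 59°N:
f = 2Ω sin φ = 2 × 7.29×10⁻⁵ × sin 59° = 1.25×10⁻⁴ s⁻¹
Component geostrophic relations (x east, y north):
u_g = −(1/(fρ)) ∂P/∂y,  v_g = (1/(fρ)) ∂P/∂x
u_g = −(3.4×10⁻³)/(1.25×10⁻⁴ × 1.05) = −25.9 m/s;  v_g = (2.5×10⁻³)/(1.25×10⁻⁴ × 1.05) = 19.1 m/s
|V_g| = √(u_g² + v_g²) = 32.2 m/s

32.2 m/s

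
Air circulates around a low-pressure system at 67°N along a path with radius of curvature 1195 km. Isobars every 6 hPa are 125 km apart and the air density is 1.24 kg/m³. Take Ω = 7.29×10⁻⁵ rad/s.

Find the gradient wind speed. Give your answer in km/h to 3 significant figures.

Coriolis parameter at 67°N:
f = 2Ω sin φ = 2 × 7.29×10⁻⁵ × sin 67° = 1.34×10⁻⁴ s⁻¹
Pressure gradient: |∂P/∂n| = 600 Pa / 125000 m = 4.80×10⁻³ Pa/m
Geostrophic speed: V_g = |∂P/∂n|/(fρ) = 4.80×10⁻³/(1.34×10⁻⁴ × 1.24) = 28.8 m/s
Around a low, centrifugal force acts outward with Coriolis, so pressure-gradient force balances both:
(1/ρ)|∂P/∂n| = fV + V²/R  →  V² + fR·V − fR·V_g = 0
With fR = 1.34×10⁻⁴ × 1195×10³ m = 160 m/s:
V = [−fR + √((fR)² + 4 fR V_g)]/2 = [−160 + √(160² + 4×160×28.8)]/2 = 25 m/s
Subgeostrophic (V < V_g = 28.8 m/s), as expected around a low.
Converting: 25 m/s × 3.6 = 89.9 km/h

89.9 km/h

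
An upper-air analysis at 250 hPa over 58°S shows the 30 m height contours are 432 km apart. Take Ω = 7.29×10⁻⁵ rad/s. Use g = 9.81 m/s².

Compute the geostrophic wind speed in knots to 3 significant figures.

10.7 knots

Coriolis parameter at 58°S:
f = 2Ω sin φ = 2 × 7.29×10⁻⁵ × sin 58° = 1.24×10⁻⁴ s⁻¹
Height gradient: |∂Z/∂n| = 30 m / 432000 m = 6.94×10⁻⁵
On a pressure surface, geostrophic balance gives V_g = (g/f)|∂Z/∂n|:
V_g = 9.81 × 6.94×10⁻⁵ / 1.24×10⁻⁴ = 5.51 m/s
Converting: 5.51 m/s × 1.944 = 10.7 knots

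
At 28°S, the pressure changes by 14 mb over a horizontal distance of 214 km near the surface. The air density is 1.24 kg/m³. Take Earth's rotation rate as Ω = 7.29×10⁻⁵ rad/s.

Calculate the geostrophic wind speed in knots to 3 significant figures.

Coriolis parameter at 28°S:
f = 2Ω sin φ = 2 × 7.29×10⁻⁵ × sin 28° = 6.84×10⁻⁵ s⁻¹
Pressure gradient: |∂P/∂n| = 1400 Pa / 214000 m = 6.54×10⁻³ Pa/m
Geostrophic balance (pressure-gradient force = Coriolis force):
V_g = (1/(fρ)) |∂P/∂n| = 6.54×10⁻³ / (6.84×10⁻⁵ × 1.24) = 77.1 m/s
Converting: 77.1 m/s × 1.944 = 150 knots

150 knots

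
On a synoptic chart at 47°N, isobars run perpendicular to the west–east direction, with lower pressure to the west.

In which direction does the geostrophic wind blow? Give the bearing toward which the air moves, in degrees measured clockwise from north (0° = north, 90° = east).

The pressure-gradient force points toward the west (bearing 270°).
Geostrophic balance: in the Northern Hemisphere the Coriolis force deflects motion to the right, so the geostrophic wind blows 90° to the right of the pressure-gradient force (low pressure on the left).
Rotating 270° by 90° clockwise gives 000° — the wind blows toward the north.

000°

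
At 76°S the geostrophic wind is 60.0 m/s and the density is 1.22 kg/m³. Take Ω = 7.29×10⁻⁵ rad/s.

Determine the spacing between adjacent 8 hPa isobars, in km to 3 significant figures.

77.3 km

Coriolis parameter at 76°S:
f = 2Ω sin φ = 2 × 7.29×10⁻⁵ × sin 76° = 1.41×10⁻⁴ s⁻¹
Geostrophic balance rearranged: |∂P/∂n| = f ρ V_g
|∂P/∂n| = 1.41×10⁻⁴ × 1.22 × 60.0 = 1.04×10⁻² Pa/m
Isobar spacing: Δn = ΔP/|∂P/∂n| = 800 Pa / 1.04×10⁻² Pa/m = 77253 m ≈ 77.3 km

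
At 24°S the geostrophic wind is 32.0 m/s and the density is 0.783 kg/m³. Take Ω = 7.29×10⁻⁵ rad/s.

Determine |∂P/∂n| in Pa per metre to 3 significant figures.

1.49×10⁻³ Pa/m

Coriolis parameter at 24°S:
f = 2Ω sin φ = 2 × 7.29×10⁻⁵ × sin 24° = 5.93×10⁻⁵ s⁻¹
Geostrophic balance rearranged: |∂P/∂n| = f ρ V_g
|∂P/∂n| = 5.93×10⁻⁵ × 0.783 × 32.0 = 1.49×10⁻³ Pa/m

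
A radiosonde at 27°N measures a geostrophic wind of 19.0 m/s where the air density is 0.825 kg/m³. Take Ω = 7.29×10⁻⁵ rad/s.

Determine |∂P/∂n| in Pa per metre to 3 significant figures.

1.04×10⁻³ Pa/m

Coriolis parameter at 27°N:
f = 2Ω sin φ = 2 × 7.29×10⁻⁵ × sin 27° = 6.62×10⁻⁵ s⁻¹
Geostrophic balance rearranged: |∂P/∂n| = f ρ V_g
|∂P/∂n| = 6.62×10⁻⁵ × 0.825 × 19.0 = 1.04×10⁻³ Pa/m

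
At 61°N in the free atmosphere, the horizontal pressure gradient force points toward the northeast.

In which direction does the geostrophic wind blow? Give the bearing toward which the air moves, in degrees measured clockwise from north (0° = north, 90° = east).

135°

The pressure-gradient force points toward the northeast (bearing 045°).
Geostrophic balance: in the Northern Hemisphere the Coriolis force deflects motion to the right, so the geostrophic wind blows 90° to the right of the pressure-gradient force (low pressure on the left).
Rotating 045° by 90° clockwise gives 135° — the wind blows toward the southeast.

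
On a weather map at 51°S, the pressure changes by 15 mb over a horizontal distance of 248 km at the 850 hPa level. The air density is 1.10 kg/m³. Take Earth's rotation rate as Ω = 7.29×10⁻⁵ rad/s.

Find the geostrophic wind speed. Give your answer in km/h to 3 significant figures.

175 km/h

Coriolis parameter at 51°S:
f = 2Ω sin φ = 2 × 7.29×10⁻⁵ × sin 51° = 1.13×10⁻⁴ s⁻¹
Pressure gradient: |∂P/∂n| = 1500 Pa / 248000 m = 6.05×10⁻³ Pa/m
Geostrophic balance (pressure-gradient force = Coriolis force):
V_g = (1/(fρ)) |∂P/∂n| = 6.05×10⁻³ / (1.13×10⁻⁴ × 1.10) = 48.5 m/s
Converting: 48.5 m/s × 3.6 = 175 km/h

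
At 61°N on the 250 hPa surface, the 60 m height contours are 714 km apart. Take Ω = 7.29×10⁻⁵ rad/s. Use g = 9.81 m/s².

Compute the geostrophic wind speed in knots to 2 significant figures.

Coriolis parameter at 61°N:
f = 2Ω sin φ = 2 × 7.29×10⁻⁵ × sin 61° = 1.28×10⁻⁴ s⁻¹
Height gradient: |∂Z/∂n| = 60 m / 714000 m = 8.40×10⁻⁵
On a pressure surface, geostrophic balance gives V_g = (g/f)|∂Z/∂n|:
V_g = 9.81 × 8.40×10⁻⁵ / 1.28×10⁻⁴ = 6.46 m/s
Converting: 6.46 m/s × 1.944 = 13 knots

13 knots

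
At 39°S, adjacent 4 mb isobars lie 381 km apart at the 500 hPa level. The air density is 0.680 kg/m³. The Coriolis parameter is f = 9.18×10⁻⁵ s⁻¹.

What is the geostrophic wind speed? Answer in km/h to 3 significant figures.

Pressure gradient: |∂P/∂n| = 400 Pa / 381000 m = 1.05×10⁻³ Pa/m
Geostrophic balance (pressure-gradient force = Coriolis force):
V_g = (1/(fρ)) |∂P/∂n| = 1.05×10⁻³ / (9.18×10⁻⁵ × 0.680) = 16.8 m/s
Converting: 16.8 m/s × 3.6 = 60.5 km/h

60.5 km/h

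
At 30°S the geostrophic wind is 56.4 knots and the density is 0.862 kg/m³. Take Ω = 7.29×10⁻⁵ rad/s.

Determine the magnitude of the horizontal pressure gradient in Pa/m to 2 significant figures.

1.8×10⁻³ Pa/m

Coriolis parameter at 30°S:
f = 2Ω sin φ = 2 × 7.29×10⁻⁵ × sin 30° = 7.29×10⁻⁵ s⁻¹
Wind speed in SI: 56.4 knots = 29.0 m/s
Geostrophic balance rearranged: |∂P/∂n| = f ρ V_g
|∂P/∂n| = 7.29×10⁻⁵ × 0.862 × 29.0 = 1.82×10⁻³ Pa/m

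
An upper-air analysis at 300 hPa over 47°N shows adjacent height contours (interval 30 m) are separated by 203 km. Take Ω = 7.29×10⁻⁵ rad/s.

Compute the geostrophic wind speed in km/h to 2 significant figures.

Coriolis parameter at 47°N:
f = 2Ω sin φ = 2 × 7.29×10⁻⁵ × sin 47° = 1.07×10⁻⁴ s⁻¹
Height gradient: |∂Z/∂n| = 30 m / 203000 m = 1.48×10⁻⁴
On a pressure surface, geostrophic balance gives V_g = (g/f)|∂Z/∂n|:
V_g = 9.81 × 1.48×10⁻⁴ / 1.07×10⁻⁴ = 13.6 m/s
Converting: 13.6 m/s × 3.6 = 49 km/h

49 km/h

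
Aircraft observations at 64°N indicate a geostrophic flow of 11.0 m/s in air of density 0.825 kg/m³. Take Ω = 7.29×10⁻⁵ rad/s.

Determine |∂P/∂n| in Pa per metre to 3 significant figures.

1.19×10⁻³ Pa/m

Coriolis parameter at 64°N:
f = 2Ω sin φ = 2 × 7.29×10⁻⁵ × sin 64° = 1.31×10⁻⁴ s⁻¹
Geostrophic balance rearranged: |∂P/∂n| = f ρ V_g
|∂P/∂n| = 1.31×10⁻⁴ × 0.825 × 11.0 = 1.19×10⁻³ Pa/m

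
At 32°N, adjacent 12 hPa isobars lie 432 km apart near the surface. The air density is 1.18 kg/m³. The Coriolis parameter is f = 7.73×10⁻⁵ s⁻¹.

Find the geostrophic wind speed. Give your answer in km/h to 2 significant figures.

110 km/h

Pressure gradient: |∂P/∂n| = 1200 Pa / 432000 m = 2.78×10⁻³ Pa/m
Geostrophic balance (pressure-gradient force = Coriolis force):
V_g = (1/(fρ)) |∂P/∂n| = 2.78×10⁻³ / (7.73×10⁻⁵ × 1.18) = 30.5 m/s
Converting: 30.5 m/s × 3.6 = 110 km/h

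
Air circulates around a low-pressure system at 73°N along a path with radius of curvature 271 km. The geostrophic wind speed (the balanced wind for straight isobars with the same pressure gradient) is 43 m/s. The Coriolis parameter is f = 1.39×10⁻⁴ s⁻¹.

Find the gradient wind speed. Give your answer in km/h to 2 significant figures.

92 km/h

Around a low, centrifugal force acts outward with Coriolis, so pressure-gradient force balances both:
(1/ρ)|∂P/∂n| = fV + V²/R  →  V² + fR·V − fR·V_g = 0
With fR = 1.39×10⁻⁴ × 271×10³ m = 37.7 m/s:
V = [−fR + √((fR)² + 4 fR V_g)]/2 = [−37.7 + √(37.7² + 4×37.7×43)]/2 = 25.6 m/s
Subgeostrophic (V < V_g = 43 m/s), as expected around a low.
Converting: 25.6 m/s × 3.6 = 92 km/h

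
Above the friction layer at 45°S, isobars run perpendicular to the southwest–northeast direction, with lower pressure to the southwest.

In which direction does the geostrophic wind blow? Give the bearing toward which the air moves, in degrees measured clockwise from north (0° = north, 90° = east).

135°

The pressure-gradient force points toward the southwest (bearing 225°).
Geostrophic balance: in the Southern Hemisphere the Coriolis force deflects motion to the left, so the geostrophic wind blows 90° to the left of the pressure-gradient force (low pressure on the right).
Rotating 225° by 90° counterclockwise gives 135° — the wind blows toward the southeast.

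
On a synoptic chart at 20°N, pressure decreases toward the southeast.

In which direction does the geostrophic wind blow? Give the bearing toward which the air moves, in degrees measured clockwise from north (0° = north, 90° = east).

225°

The pressure-gradient force points toward the southeast (bearing 135°).
Geostrophic balance: in the Northern Hemisphere the Coriolis force deflects motion to the right, so the geostrophic wind blows 90° to the right of the pressure-gradient force (low pressure on the left).
Rotating 135° by 90° clockwise gives 225° — the wind blows toward the southwest.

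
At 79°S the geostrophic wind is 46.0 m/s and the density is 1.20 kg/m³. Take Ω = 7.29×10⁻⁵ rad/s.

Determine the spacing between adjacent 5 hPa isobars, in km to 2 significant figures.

63 km

Coriolis parameter at 79°S:
f = 2Ω sin φ = 2 × 7.29×10⁻⁵ × sin 79° = 1.43×10⁻⁴ s⁻¹
Geostrophic balance rearranged: |∂P/∂n| = f ρ V_g
|∂P/∂n| = 1.43×10⁻⁴ × 1.20 × 46.0 = 7.90×10⁻³ Pa/m
Isobar spacing: Δn = ΔP/|∂P/∂n| = 500 Pa / 7.90×10⁻³ Pa/m = 63289 m ≈ 63 km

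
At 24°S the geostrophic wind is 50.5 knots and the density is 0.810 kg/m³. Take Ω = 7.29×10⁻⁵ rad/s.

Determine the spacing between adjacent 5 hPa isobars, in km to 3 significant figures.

Coriolis parameter at 24°S:
f = 2Ω sin φ = 2 × 7.29×10⁻⁵ × sin 24° = 5.93×10⁻⁵ s⁻¹
Wind speed in SI: 50.5 knots = 26.0 m/s
Geostrophic balance rearranged: |∂P/∂n| = f ρ V_g
|∂P/∂n| = 5.93×10⁻⁵ × 0.810 × 26.0 = 1.25×10⁻³ Pa/m
Isobar spacing: Δn = ΔP/|∂P/∂n| = 500 Pa / 1.25×10⁻³ Pa/m = 400668 m ≈ 401 km

401 km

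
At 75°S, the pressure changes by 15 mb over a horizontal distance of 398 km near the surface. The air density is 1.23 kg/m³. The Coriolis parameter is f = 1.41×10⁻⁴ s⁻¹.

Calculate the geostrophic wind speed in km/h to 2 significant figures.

78 km/h

Pressure gradient: |∂P/∂n| = 1500 Pa / 398000 m = 3.77×10⁻³ Pa/m
Geostrophic balance (pressure-gradient force = Coriolis force):
V_g = (1/(fρ)) |∂P/∂n| = 3.77×10⁻³ / (1.41×10⁻⁴ × 1.23) = 21.7 m/s
Converting: 21.7 m/s × 3.6 = 78 km/h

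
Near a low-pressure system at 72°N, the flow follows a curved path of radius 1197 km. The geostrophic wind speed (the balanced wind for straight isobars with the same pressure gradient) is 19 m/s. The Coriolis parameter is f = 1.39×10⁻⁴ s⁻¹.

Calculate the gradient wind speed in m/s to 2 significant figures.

17 m/s

Around a low, centrifugal force acts outward with Coriolis, so pressure-gradient force balances both:
(1/ρ)|∂P/∂n| = fV + V²/R  →  V² + fR·V − fR·V_g = 0
With fR = 1.39×10⁻⁴ × 1197×10³ m = 166 m/s:
V = [−fR + √((fR)² + 4 fR V_g)]/2 = [−166 + √(166² + 4×166×19)]/2 = 17.2 m/s
Subgeostrophic (V < V_g = 19 m/s), as expected around a low.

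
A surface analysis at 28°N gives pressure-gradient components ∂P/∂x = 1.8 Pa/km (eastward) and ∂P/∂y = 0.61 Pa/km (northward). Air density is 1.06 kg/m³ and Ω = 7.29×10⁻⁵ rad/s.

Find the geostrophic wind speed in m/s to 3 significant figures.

Coriolis parameter at 28°N:
f = 2Ω sin φ = 2 × 7.29×10⁻⁵ × sin 28° = 6.84×10⁻⁵ s⁻¹
Component geostrophic relations (x east, y north):
u_g = −(1/(fρ)) ∂P/∂y,  v_g = (1/(fρ)) ∂P/∂x
u_g = −(0.61×10⁻³)/(6.84×10⁻⁵ × 1.06) = −8.41 m/s;  v_g = (1.8×10⁻³)/(6.84×10⁻⁵ × 1.06) = 24.8 m/s
|V_g| = √(u_g² + v_g²) = 26.2 m/s

26.2 m/s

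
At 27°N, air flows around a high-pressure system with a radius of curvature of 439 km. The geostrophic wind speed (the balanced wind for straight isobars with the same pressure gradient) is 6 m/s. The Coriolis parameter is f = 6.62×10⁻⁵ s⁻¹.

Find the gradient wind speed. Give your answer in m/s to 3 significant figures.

Around a high, pressure-gradient force acts outward with centrifugal, so Coriolis balances both:
fV = (1/ρ)|∂P/∂n| + V²/R  →  V² − fR·V + fR·V_g = 0
With fR = 6.62×10⁻⁵ × 439×10³ m = 29.1 m/s:
V = [fR − √((fR)² − 4 fR V_g)]/2 = [29.1 − √(29.1² − 4×29.1×6)]/2 = 8.47 m/s
Supergeostrophic (V > V_g = 6 m/s), as expected around a high.

8.47 m/s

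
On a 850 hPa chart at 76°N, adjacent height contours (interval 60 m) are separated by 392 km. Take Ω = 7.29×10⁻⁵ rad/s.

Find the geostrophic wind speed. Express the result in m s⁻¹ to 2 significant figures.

11 m s⁻¹

Coriolis parameter at 76°N:
f = 2Ω sin φ = 2 × 7.29×10⁻⁵ × sin 76° = 1.41×10⁻⁴ s⁻¹
Height gradient: |∂Z/∂n| = 60 m / 392000 m = 1.53×10⁻⁴
On a pressure surface, geostrophic balance gives V_g = (g/f)|∂Z/∂n|:
V_g = 9.81 × 1.53×10⁻⁴ / 1.41×10⁻⁴ = 10.6 m/s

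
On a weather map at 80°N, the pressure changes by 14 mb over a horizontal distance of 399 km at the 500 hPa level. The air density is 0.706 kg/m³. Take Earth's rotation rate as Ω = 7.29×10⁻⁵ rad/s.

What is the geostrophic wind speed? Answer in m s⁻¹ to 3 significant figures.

Coriolis parameter at 80°N:
f = 2Ω sin φ = 2 × 7.29×10⁻⁵ × sin 80° = 1.44×10⁻⁴ s⁻¹
Pressure gradient: |∂P/∂n| = 1400 Pa / 399000 m = 3.51×10⁻³ Pa/m
Geostrophic balance (pressure-gradient force = Coriolis force):
V_g = (1/(fρ)) |∂P/∂n| = 3.51×10⁻³ / (1.44×10⁻⁴ × 0.706) = 34.6 m/s

34.6 m s⁻¹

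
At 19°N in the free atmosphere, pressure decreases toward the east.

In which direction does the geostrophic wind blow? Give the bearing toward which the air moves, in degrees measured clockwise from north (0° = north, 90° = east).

The pressure-gradient force points toward the east (bearing 090°).
Geostrophic balance: in the Northern Hemisphere the Coriolis force deflects motion to the right, so the geostrophic wind blows 90° to the right of the pressure-gradient force (low pressure on the left).
Rotating 090° by 90° clockwise gives 180° — the wind blows toward the south.

180°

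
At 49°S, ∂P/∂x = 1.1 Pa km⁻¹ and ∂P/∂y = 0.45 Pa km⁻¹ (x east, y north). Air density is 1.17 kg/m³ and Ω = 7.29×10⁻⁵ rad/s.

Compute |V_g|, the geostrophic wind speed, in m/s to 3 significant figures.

Coriolis parameter at 49°S:
f = 2Ω sin φ = 2 × 7.29×10⁻⁵ × sin 49° = 1.10×10⁻⁴ s⁻¹
In the Southern Hemisphere f is negative: f = −1.10×10⁻⁴ s⁻¹.
Component geostrophic relations (x east, y north):
u_g = −(1/(fρ)) ∂P/∂y,  v_g = (1/(fρ)) ∂P/∂x
u_g = −(0.45×10⁻³)/(−1.10×10⁻⁴ × 1.17) = 3.50 m/s;  v_g = (1.1×10⁻³)/(−1.10×10⁻⁴ × 1.17) = −8.54 m/s
|V_g| = √(u_g² + v_g²) = 9.23 m/s

9.23 m/s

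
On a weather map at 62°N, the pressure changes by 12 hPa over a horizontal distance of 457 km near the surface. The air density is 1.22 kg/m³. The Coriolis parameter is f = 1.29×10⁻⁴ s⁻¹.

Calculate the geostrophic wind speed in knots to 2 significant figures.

32 knots

Pressure gradient: |∂P/∂n| = 1200 Pa / 457000 m = 2.63×10⁻³ Pa/m
Geostrophic balance (pressure-gradient force = Coriolis force):
V_g = (1/(fρ)) |∂P/∂n| = 2.63×10⁻³ / (1.29×10⁻⁴ × 1.22) = 16.7 m/s
Converting: 16.7 m/s × 1.944 = 32 knots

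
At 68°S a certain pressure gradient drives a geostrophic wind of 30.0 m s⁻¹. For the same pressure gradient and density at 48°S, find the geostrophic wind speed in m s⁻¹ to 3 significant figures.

37.4 m s⁻¹

With the same pressure gradient and density, V_g ∝ 1/f ∝ 1/sin φ.
V₂ = V₁ · sin φ₁ / sin φ₂ = 30.0 × sin 68° / sin 48°
V₂ = 30.0 × 0.9272/0.7431 = 37.4 m s⁻¹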